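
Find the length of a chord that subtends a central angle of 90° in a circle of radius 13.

Drop a perpendicular from the center to the chord, bisecting both the chord and the central angle.
Each half-chord = r sin(θ/2) = 13 sin(45°).
The full chord = 2 × 13 × sin(45°) = 13*sqrt(2).

13*sqrt(2)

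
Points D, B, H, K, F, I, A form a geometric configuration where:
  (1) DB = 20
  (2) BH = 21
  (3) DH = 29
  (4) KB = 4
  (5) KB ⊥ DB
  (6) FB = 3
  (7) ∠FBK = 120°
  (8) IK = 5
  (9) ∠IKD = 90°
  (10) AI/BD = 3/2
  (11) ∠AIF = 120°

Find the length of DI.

Step 1: By the law of cosines on triangle DBK: DK² = 20² + 4² − 2·20·4·cos(90°) = 416, so DK = 4·√26.
Step 2: By the law of cosines on triangle DKI: DI² = (4·√26)² + 5² − 2·4·√26·5·cos(90°) = 441, so DI = 21.

Therefore, the length of DI = 21.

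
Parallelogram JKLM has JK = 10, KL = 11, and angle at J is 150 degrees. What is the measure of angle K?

Consecutive angles are supplementary: angle K = 180 - 150 = 30 degrees.

30 degrees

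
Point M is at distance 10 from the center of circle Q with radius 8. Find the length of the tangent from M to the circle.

tangent = √(d² - r²) = √(10² - 8²) = √(100 - 64) = √36 = 6

6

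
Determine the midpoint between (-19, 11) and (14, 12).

The midpoint is the point halfway along the segment.
Move half the horizontal distance: -19 + (14 - -19)/2 = -19 + 33/2 = -5/2
Move half the vertical distance: 11 + (12 - 11)/2 = 11 + 1/2 = 23/2
Midpoint = (-5/2, 23/2)

(-5/2, 23/2)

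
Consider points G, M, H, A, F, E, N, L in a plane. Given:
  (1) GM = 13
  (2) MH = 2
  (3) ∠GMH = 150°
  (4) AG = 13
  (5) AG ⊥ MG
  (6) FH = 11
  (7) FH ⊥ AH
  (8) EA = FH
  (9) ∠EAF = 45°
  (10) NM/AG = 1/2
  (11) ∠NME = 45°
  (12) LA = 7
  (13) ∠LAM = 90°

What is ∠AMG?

Step 1: By the law of cosines on triangle MGA: MA² = 13² + 13² − 2·13·13·cos(90°) = 338, so MA = 13·√2.
Step 2: By the inverse law of cosines on triangle AMG: cos(∠AMG) = ((13·√2)² + 13² − 13²) / (2·13·√2·13) = 338/478 = 0.7071, so ∠AMG = 45°.

Therefore, the measure of angle ∠AMG = 45°.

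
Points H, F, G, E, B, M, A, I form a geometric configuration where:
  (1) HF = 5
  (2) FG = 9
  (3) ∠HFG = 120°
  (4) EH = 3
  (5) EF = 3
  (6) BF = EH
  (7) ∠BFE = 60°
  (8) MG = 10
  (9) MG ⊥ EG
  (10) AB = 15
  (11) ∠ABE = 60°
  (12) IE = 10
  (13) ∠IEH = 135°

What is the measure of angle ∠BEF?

From the given relations: BF = EH = 3.
Step 1: By the law of cosines on triangle EFB: EB² = 3² + 3² − 2·3·3·cos(60°) = 9, so EB = 3.
Step 2: By the inverse law of cosines on triangle BEF: cos(∠BEF) = (3² + 3² − 3²) / (2·3·3) = 9/18 = 0.5, so ∠BEF = 60°.

Therefore, the measure of angle ∠BEF = 60°.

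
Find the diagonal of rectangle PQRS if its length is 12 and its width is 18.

d = sqrt(12^2 + 18^2) = sqrt(468) = 6*sqrt(13)

6*sqrt(13)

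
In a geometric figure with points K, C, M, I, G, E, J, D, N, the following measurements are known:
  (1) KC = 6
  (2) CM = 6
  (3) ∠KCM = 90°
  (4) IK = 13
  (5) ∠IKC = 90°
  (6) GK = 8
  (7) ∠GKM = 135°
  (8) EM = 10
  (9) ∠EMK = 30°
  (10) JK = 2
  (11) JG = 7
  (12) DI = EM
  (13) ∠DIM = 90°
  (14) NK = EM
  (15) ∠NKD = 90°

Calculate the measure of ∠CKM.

Step 1: By the law of cosines on triangle KCM: KM² = 6² + 6² − 2·6·6·cos(90°) = 72, so KM = 6·√2.
Step 2: By the inverse law of cosines on triangle CKM: cos(∠CKM) = (6² + (6·√2)² − 6²) / (2·6·6·√2) = 72/101.82 = 0.7071, so ∠CKM = 45°.

Therefore, the measure of angle ∠CKM = 45°.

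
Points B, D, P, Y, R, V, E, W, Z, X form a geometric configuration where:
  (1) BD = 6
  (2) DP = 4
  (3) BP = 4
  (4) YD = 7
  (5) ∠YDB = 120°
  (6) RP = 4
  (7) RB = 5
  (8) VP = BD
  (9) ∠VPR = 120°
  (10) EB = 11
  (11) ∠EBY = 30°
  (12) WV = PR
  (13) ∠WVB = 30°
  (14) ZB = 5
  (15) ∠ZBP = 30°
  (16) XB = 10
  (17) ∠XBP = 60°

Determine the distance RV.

From the given relations: VP = BD = 6.
Step 1: By the law of cosines on triangle RPV: RV² = 4² + 6² − 2·4·6·cos(120°) = 76, so RV = 2·√19.

Therefore, the length of RV = 2·√19.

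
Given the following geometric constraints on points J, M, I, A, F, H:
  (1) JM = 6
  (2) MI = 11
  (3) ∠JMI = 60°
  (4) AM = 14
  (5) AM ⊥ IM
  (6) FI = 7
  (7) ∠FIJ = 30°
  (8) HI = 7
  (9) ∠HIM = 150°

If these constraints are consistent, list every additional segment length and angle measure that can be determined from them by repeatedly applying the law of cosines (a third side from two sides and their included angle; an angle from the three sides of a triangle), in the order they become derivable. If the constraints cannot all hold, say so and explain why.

The constraints are consistent. Derivable facts, in order:
After 1 step:
- IA ≈ 17.8
- JI = √91
- MH ≈ 17.42
After 2 steps:
- JF ≈ 4.93
- ∠AIM = 51.84°
- ∠HMI = 11.59°
- ∠IAM = 38.16°
- ∠IHM = 18.41°
- ∠IJM = 87°
- ∠JIM = 33°
After 3 steps:
- ∠FJI = 45.19°
- ∠IFJ = 104.81°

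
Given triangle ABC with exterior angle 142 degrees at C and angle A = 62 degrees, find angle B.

angle B = 142 - 62 = 80 degrees (exterior angle theorem).

80 degrees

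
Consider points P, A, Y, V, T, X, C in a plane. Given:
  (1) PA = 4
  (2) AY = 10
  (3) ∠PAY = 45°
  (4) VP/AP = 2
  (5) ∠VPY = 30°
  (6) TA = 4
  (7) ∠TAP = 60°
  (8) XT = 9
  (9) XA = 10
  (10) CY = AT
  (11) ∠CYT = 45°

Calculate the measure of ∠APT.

Step 1: By the law of cosines on triangle PAT: PT² = 4² + 4² − 2·4·4·cos(60°) = 16, so PT = 4.
Step 2: By the inverse law of cosines on triangle APT: cos(∠APT) = (4² + 4² − 4²) / (2·4·4) = 16/32 = 0.5, so ∠APT = 60°.

Therefore, the measure of angle ∠APT = 60°.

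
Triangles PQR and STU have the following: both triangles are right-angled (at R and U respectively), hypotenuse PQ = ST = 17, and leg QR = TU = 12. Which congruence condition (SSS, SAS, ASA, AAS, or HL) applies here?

Consider the given information: both triangles are right-angled (at R and U respectively), hypotenuse PQ = ST = 17, and leg QR = TU = 12
This is not SAS or AAS: SAS requires two sides and the included angle between them. AAS requires two angles and a non-included side.
The correct criterion is HL. The hypotenuse and one leg of two right triangles are equal (Hypotenuse-Leg).

HL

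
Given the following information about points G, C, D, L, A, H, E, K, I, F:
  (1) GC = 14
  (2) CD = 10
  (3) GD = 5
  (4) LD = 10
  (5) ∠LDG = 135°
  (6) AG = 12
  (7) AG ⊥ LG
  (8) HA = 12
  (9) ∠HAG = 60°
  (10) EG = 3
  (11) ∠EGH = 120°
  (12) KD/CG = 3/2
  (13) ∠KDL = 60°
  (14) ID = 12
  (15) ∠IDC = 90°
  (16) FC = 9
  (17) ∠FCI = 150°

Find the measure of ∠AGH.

Step 1: By the law of cosines on triangle GAH: GH² = 12² + 12² − 2·12·12·cos(60°) = 144, so GH = 12.
Step 2: By the inverse law of cosines on triangle AGH: cos(∠AGH) = (12² + 12² − 12²) / (2·12·12) = 144/288 = 0.5, so ∠AGH = 60°.

Therefore, the measure of angle ∠AGH = 60°.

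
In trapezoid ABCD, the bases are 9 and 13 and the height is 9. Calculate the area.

Area of a trapezoid = (base1 + base2) * height / 2
Area = (9 + 13) * 9 / 2
Area = 22 * 9 / 2
Area = 198 / 2
Area = 99

99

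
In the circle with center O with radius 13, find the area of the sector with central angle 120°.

Sector area = πr² × θ/360
= π × 13² × 1/3
= π × 169 × 1/3
= 169*pi/3

169*pi/3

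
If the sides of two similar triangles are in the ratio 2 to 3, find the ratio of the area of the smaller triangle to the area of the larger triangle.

The ratio of areas of similar triangles equals the square of the side ratio.
Side ratio = 2:3
Area ratio = (2/3)^2 = 4/9 = 4:9

4:9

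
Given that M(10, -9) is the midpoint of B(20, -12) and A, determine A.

Using the midpoint formula: M = ((x1 + x2)/2, (y1 + y2)/2)
We know M = (10, -9) and B = (20, -12)
For x: 10 = (20 + x2)/2, so x2 = 2*10 - 20 = 0
For y: -9 = (-12 + y2)/2, so y2 = 2*-9 - -12 = -6
A = (0, -6)

(0, -6)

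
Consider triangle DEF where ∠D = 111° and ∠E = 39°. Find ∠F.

By the triangle angle sum property, the three interior angles of any triangle add up to 180°.
We know angle D = 111° and angle E = 39°, so their sum is 150°.
Therefore angle F = 180° - 150° = 30°.

30 degrees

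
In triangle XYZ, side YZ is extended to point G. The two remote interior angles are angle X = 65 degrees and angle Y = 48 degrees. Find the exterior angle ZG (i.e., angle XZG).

The interior angle at Z is 180 - 65 - 48 = 67 degrees.
The exterior angle and interior angle at Z are supplementary:
Exterior angle = 180 - 67 = 113 degrees.

113 degrees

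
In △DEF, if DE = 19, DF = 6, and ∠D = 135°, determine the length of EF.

When two sides and the included angle are known, the law of cosines gives the third side.
c^2 = a^2 + b^2 - 2ab cos(C) generalizes the Pythagorean theorem to non-right triangles.
Here: EF^2 = 361 + 36 - 228*(-sqrt(2)/2) = 114*sqrt(2) + 397
EF = sqrt(114*sqrt(2) + 397)

sqrt(114*sqrt(2) + 397)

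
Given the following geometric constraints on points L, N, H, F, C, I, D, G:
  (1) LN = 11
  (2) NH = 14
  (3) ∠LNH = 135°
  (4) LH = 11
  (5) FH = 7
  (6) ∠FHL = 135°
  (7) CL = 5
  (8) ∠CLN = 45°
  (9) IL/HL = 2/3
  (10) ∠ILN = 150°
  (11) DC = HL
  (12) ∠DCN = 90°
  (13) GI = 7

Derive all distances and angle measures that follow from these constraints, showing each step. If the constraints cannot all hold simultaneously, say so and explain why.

These constraints are not satisfiable: (1), (2) and (4) fix all three sides of triangle LNH, so by the law of cosines cos(∠LNH) = (11² + 14² − 11²) / (2·11·14) = 0.6364, i.e. ∠LNH ≈ 50.48°, which contradicts (3) ∠LNH = 135°. No planar figure meets all of them, so nothing further can be derived.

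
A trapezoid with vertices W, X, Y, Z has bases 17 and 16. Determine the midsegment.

midsegment = (17 + 16) / 2 = 33 / 2 = 33/2

33/2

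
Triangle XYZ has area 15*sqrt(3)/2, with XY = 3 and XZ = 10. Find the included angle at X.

sin(C) = 2 * 15*sqrt(3)/2 / (3 * 10) = sqrt(3)/2, so C = arcsin(sqrt(3)/2) = 60°.
Since sin(180° - C) = sin(C), the obtuse angle 120° gives the same area, so C = 60° or C = 120°.

60° or 120°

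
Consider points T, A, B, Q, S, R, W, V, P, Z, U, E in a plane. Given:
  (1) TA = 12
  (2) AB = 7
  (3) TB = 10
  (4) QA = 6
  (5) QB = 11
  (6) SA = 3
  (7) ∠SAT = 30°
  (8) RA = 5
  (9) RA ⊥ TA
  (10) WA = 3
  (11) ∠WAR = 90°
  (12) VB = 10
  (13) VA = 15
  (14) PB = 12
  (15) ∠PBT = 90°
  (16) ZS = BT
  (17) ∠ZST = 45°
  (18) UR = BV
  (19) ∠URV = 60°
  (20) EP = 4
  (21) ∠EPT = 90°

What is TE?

Step 1: By the law of cosines on triangle PBT: PT² = 12² + 10² − 2·12·10·cos(90°) = 244, so PT = 2·√61.
Step 2: By the law of cosines on triangle TPE: TE² = (2·√61)² + 4² − 2·2·√61·4·cos(90°) = 260, so TE = 2·√65.

Therefore, the length of TE = 2·√65.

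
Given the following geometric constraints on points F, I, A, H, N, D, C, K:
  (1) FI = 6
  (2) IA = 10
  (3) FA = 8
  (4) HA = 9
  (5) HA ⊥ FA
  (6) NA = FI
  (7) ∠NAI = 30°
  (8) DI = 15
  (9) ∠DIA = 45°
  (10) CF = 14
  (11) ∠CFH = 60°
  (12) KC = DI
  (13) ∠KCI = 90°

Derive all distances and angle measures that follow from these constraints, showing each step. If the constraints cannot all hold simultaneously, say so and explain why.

The constraints are consistent.

From the given relations:
  NA = FI = 6
  KC = DI = 15

Step 1: From FA = 8, AH = 9, and ∠FAH = 90°, by the law of cosines:
  FH² = FA² + AH² - 2·FA·AH·cos(90°) = 64 + 81 - 0 = 145
  FH = √145

Step 2: From IA = 10, AN = 6, and ∠IAN = 30°, by the law of cosines:
  IN² = IA² + AN² - 2·IA·AN·cos(30°) = 100 + 36 - 103.9 = 32.08
  IN ≈ 5.66

Step 3: From AI = 10, ID = 15, and ∠AID = 45°, by the law of cosines:
  AD² = AI² + ID² - 2·AI·ID·cos(45°) = 100 + 225 - 212.1 = 112.9
  AD ≈ 10.62

Step 4: From FA = 8, FI = 6, AI = 10, by the inverse law of cosines:
  cos(∠AFI) = (FA² + FI² - AI²) / (2·FA·FI)
  ∠AFI = 90°

Step 5: From IA = 10, IF = 6, AF = 8, by the inverse law of cosines:
  cos(∠AIF) = (IA² + IF² - AF²) / (2·IA·IF)
  ∠AIF = 53.13°

Step 6: From AF = 8, AI = 10, FI = 6, by the inverse law of cosines:
  cos(∠FAI) = (AF² + AI² - FI²) / (2·AF·AI)
  ∠FAI = 36.87°

Step 7: From HF = √145, FC = 14, and ∠HFC = 60°, by the law of cosines:
  HC² = HF² + FC² - 2·HF·FC·cos(60°) = 145 + 196 - 168.6 = 172.4
  HC ≈ 13.13

Step 8: From FA = 8, FH = √145, AH = 9, by the inverse law of cosines:
  cos(∠AFH) = (FA² + FH² - AH²) / (2·FA·FH)
  ∠AFH = 48.37°

Step 9: From IA = 10, IN = 5.66, AN = 6, by the inverse law of cosines:
  cos(∠AIN) = (IA² + IN² - AN²) / (2·IA·IN)
  ∠AIN = 31.98°

Step 10: From AD = 10.62, AI = 10, DI = 15, by the inverse law of cosines:
  cos(∠DAI) = (AD² + AI² - DI²) / (2·AD·AI)
  ∠DAI = 93.27°

Step 11: From HA = 9, HF = √145, AF = 8, by the inverse law of cosines:
  cos(∠AHF) = (HA² + HF² - AF²) / (2·HA·HF)
  ∠AHF = 41.63°

Step 12: From NA = 6, NI = 5.66, AI = 10, by the inverse law of cosines:
  cos(∠ANI) = (NA² + NI² - AI²) / (2·NA·NI)
  ∠ANI = 118.02°

Step 13: From DA = 10.62, DI = 15, AI = 10, by the inverse law of cosines:
  cos(∠ADI) = (DA² + DI² - AI²) / (2·DA·DI)
  ∠ADI = 41.73°

Step 14: From HC = 13.13, HF = √145, CF = 14, by the inverse law of cosines:
  cos(∠CHF) = (HC² + HF² - CF²) / (2·HC·HF)
  ∠CHF = 67.42°

Step 15: From CF = 14, CH = 13.13, FH = √145, by the inverse law of cosines:
  cos(∠FCH) = (CF² + CH² - FH²) / (2·CF·CH)
  ∠FCH = 52.58°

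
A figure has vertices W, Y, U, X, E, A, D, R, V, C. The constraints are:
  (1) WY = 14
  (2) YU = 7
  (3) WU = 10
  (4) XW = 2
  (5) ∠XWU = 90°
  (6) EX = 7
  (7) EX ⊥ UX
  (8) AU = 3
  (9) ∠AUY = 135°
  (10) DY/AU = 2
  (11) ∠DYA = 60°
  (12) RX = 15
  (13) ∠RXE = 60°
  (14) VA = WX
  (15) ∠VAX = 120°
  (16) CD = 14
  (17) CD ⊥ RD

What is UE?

Step 1: By the law of cosines on triangle UWX: UX² = 10² + 2² − 2·10·2·cos(90°) = 104, so UX = 2·√26.
Step 2: By the law of cosines on triangle UXE: UE² = (2·√26)² + 7² − 2·2·√26·7·cos(90°) = 153, so UE = 3·√17.

Therefore, the length of UE = 3·√17.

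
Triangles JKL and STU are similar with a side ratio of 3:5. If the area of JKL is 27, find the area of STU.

The ratio of areas of similar triangles = (side ratio)^2.
Side ratio = 3:5, so area ratio = 9:25.
Area of STU / Area of JKL = 25/9
Area of STU = 27 * 25/9 = 75

75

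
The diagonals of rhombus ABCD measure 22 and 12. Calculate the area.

Area of a rhombus = (d1 * d2) / 2
Area = (22 * 12) / 2
Area = 264 / 2
Area = 132

132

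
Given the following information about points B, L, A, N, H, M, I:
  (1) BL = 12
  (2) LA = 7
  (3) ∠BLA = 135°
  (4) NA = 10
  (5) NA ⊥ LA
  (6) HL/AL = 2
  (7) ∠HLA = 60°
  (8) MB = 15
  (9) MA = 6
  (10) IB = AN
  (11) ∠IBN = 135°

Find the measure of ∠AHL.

From the given relations: HL = 2·AL = 2·7 = 14.
Step 1: By the law of cosines on triangle HLA: HA² = 14² + 7² − 2·14·7·cos(60°) = 147, so HA = 7·√3.
Step 2: By the inverse law of cosines on triangle AHL: cos(∠AHL) = ((7·√3)² + 14² − 7²) / (2·7·√3·14) = 294/339.48 = 0.866, so ∠AHL = 30°.

Therefore, the measure of angle ∠AHL = 30°.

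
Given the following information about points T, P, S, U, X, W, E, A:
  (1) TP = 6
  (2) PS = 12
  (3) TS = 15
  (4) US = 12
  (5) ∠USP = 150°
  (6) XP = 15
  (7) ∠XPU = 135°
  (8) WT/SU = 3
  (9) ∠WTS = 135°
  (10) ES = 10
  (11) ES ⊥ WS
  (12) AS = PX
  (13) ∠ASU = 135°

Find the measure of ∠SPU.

Step 1: By the law of cosines on triangle PSU: PU² = 12² + 12² − 2·12·12·cos(150°) = 537.42, so PU ≈ 23.18.
Step 2: By the inverse law of cosines on triangle SPU: cos(∠SPU) = (12² + 23.18² − 12²) / (2·12·23.18) = 537.42/556.37 = 0.9659, so ∠SPU = 15°.

Therefore, the measure of angle ∠SPU = 15°.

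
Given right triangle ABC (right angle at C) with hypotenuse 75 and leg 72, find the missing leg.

By the Pythagorean theorem: BC^2 = AB^2 - AC^2
BC^2 = 75^2 - 72^2 = 5625 - 5184 = 441
BC = sqrt(441) = 21

21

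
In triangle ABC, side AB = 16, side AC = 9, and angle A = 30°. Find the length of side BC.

Law of cosines: BC^2 = 16^2 + 9^2 - 2(16)(9)cos(30°) = 337 - 144*sqrt(3), so BC = sqrt(337 - 144*sqrt(3)).

sqrt(337 - 144*sqrt(3))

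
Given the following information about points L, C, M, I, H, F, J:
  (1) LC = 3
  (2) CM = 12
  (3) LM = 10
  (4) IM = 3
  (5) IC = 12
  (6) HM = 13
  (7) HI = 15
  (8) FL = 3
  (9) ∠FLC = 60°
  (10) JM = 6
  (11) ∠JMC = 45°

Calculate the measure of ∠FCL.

Step 1: By the law of cosines on triangle CLF: CF² = 3² + 3² − 2·3·3·cos(60°) = 9, so CF = 3.
Step 2: By the inverse law of cosines on triangle FCL: cos(∠FCL) = (3² + 3² − 3²) / (2·3·3) = 9/18 = 0.5, so ∠FCL = 60°.

Therefore, the measure of angle ∠FCL = 60°.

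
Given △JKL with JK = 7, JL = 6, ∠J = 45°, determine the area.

When two sides and the included angle are known, the area formula is (1/2)ab sin(C).
The height from one side to the opposite vertex is 6 sin(45°) = 3*sqrt(2).
Area = (1/2) * 7 * 3*sqrt(2) = 21*sqrt(2)/2.

21*sqrt(2)/2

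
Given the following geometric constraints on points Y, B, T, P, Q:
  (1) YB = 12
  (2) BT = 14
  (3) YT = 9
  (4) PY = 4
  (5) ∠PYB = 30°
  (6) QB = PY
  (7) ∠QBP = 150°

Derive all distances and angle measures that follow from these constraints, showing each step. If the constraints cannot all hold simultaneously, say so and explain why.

The constraints are consistent.

From the given relations:
  QB = PY = 4

Step 1: From BY = 12, YP = 4, and ∠BYP = 30°, by the law of cosines:
  BP² = BY² + YP² - 2·BY·YP·cos(30°) = 144 + 16 - 83.14 = 76.86
  BP ≈ 8.77

Step 2: From YB = 12, YT = 9, BT = 14, by the inverse law of cosines:
  cos(∠BYT) = (YB² + YT² - BT²) / (2·YB·YT)
  ∠BYT = 82.28°

Step 3: From BT = 14, BY = 12, TY = 9, by the inverse law of cosines:
  cos(∠TBY) = (BT² + BY² - TY²) / (2·BT·BY)
  ∠TBY = 39.57°

Step 4: From TB = 14, TY = 9, BY = 12, by the inverse law of cosines:
  cos(∠BTY) = (TB² + TY² - BY²) / (2·TB·TY)
  ∠BTY = 58.14°

Step 5: From PB = 8.77, BQ = 4, and ∠PBQ = 150°, by the law of cosines:
  PQ² = PB² + BQ² - 2·PB·BQ·cos(150°) = 76.86 + 16 + 60.74 = 153.6
  PQ ≈ 12.39

Step 6: From BP = 8.77, BY = 12, PY = 4, by the inverse law of cosines:
  cos(∠PBY) = (BP² + BY² - PY²) / (2·BP·BY)
  ∠PBY = 13.19°

Step 7: From PB = 8.77, PY = 4, BY = 12, by the inverse law of cosines:
  cos(∠BPY) = (PB² + PY² - BY²) / (2·PB·PY)
  ∠BPY = 136.81°

Step 8: From PB = 8.77, PQ = 12.39, BQ = 4, by the inverse law of cosines:
  cos(∠BPQ) = (PB² + PQ² - BQ²) / (2·PB·PQ)
  ∠BPQ = 9.29°

Step 9: From QB = 4, QP = 12.39, BP = 8.77, by the inverse law of cosines:
  cos(∠BQP) = (QB² + QP² - BP²) / (2·QB·QP)
  ∠BQP = 20.71°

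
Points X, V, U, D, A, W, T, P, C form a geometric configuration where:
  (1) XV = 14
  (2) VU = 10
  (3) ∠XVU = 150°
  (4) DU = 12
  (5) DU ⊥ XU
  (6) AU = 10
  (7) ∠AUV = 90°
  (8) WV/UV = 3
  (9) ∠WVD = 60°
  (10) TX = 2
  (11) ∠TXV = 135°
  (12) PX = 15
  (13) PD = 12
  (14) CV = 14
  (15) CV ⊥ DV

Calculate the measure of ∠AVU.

Step 1: By the law of cosines on triangle VUA: VA² = 10² + 10² − 2·10·10·cos(90°) = 200, so VA = 10·√2.
Step 2: By the inverse law of cosines on triangle AVU: cos(∠AVU) = ((10·√2)² + 10² − 10²) / (2·10·√2·10) = 200/282.84 = 0.7071, so ∠AVU = 45°.

Therefore, the measure of angle ∠AVU = 45°.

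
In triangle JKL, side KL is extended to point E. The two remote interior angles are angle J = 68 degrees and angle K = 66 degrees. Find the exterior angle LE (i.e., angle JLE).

The interior angle at L is 180 - 68 - 66 = 46 degrees.
The exterior angle and interior angle at L are supplementary:
Exterior angle = 180 - 46 = 134 degrees.

134 degrees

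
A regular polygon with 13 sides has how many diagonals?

Each of the 13 vertices connects to 10 non-adjacent vertices via diagonals.
Total connections = 13 × 10 = 130, but each diagonal is counted twice.
Number of diagonals = 130 / 2 = 65.

65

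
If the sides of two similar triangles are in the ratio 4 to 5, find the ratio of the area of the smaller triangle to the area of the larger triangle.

The ratio of areas of similar triangles equals the square of the side ratio.
Side ratio = 4:5
Area ratio = (4/5)^2 = 16/25 = 16:25

16:25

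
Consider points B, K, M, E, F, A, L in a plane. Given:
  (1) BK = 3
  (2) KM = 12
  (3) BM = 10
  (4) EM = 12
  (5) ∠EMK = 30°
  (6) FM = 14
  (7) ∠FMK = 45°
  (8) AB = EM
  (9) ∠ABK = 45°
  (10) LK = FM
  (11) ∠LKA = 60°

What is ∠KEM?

Step 1: By the law of cosines on triangle EMK: EK² = 12² + 12² − 2·12·12·cos(30°) = 38.58, so EK ≈ 6.21.
Step 2: By the inverse law of cosines on triangle KEM: cos(∠KEM) = (6.21² + 12² − 12²) / (2·6.21·12) = 38.58/149.08 = 0.2588, so ∠KEM = 75°.

Therefore, the measure of angle ∠KEM = 75°.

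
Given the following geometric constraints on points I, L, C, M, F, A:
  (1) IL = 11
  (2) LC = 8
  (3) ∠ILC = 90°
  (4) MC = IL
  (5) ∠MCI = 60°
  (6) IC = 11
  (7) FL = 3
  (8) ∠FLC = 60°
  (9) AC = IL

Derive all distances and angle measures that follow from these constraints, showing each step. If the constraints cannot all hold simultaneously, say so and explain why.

These constraints are not satisfiable: (1), (2) and (3) already determine IC: by the law of cosines IC² = 11² + 8² − 2·11·8·cos(90°) = 185, so IC = √185, which contradicts (6) IC = 11. No planar figure meets all of them, so nothing further can be derived.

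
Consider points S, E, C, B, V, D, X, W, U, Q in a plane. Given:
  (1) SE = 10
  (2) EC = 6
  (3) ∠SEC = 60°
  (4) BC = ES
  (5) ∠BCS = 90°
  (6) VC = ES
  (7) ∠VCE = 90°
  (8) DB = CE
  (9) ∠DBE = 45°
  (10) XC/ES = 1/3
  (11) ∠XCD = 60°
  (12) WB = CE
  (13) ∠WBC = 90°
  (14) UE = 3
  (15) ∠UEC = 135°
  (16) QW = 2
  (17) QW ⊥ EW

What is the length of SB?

From the given relations: BC = ES = 10.
Step 1: By the law of cosines on triangle CES: CS² = 6² + 10² − 2·6·10·cos(60°) = 76, so CS = 2·√19.
Step 2: By the law of cosines on triangle SCB: SB² = (2·√19)² + 10² − 2·2·√19·10·cos(90°) = 176, so SB = 4·√11.

Therefore, the length of SB = 4·√11.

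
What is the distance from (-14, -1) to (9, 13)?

The horizontal distance is |9 - -14| = 23 and the vertical distance is |13 - -1| = 14.
By the Pythagorean theorem, d = sqrt(23^2 + 14^2) = sqrt(725) = 5*sqrt(29).

5*sqrt(29)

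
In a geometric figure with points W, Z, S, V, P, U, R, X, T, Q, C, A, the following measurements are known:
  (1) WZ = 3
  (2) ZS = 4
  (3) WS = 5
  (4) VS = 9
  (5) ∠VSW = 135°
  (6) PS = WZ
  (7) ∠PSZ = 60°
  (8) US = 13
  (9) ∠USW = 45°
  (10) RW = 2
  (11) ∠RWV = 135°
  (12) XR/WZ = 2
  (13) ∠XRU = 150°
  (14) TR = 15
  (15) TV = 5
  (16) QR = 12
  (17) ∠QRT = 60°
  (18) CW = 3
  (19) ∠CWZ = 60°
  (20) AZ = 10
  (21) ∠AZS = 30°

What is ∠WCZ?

Step 1: By the law of cosines on triangle CWZ: CZ² = 3² + 3² − 2·3·3·cos(60°) = 9, so CZ = 3.
Step 2: By the inverse law of cosines on triangle WCZ: cos(∠WCZ) = (3² + 3² − 3²) / (2·3·3) = 9/18 = 0.5, so ∠WCZ = 60°.

Therefore, the measure of angle ∠WCZ = 60°.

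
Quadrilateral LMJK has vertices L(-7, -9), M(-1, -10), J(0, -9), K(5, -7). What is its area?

The Shoelace formula works by pairing each vertex with the next (cycling back to the first).
For each pair, compute x_i*y_(i+1) - x_(i+1)*y_i:
  (-7*-10 - -1*-9) = 61
  (-1*-9 - 0*-10) = 9
  (0*-7 - 5*-9) = 45
  (5*-9 - -7*-7) = -94
Taking half the absolute value of the total: Area = (1/2)(21) = 21/2.

21/2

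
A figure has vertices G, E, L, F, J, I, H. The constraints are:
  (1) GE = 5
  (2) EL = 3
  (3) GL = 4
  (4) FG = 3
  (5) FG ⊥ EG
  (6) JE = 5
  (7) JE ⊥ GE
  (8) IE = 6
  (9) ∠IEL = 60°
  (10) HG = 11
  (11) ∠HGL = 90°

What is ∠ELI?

Step 1: By the law of cosines on triangle LEI: LI² = 3² + 6² − 2·3·6·cos(60°) = 27, so LI = 3·√3.
Step 2: By the inverse law of cosines on triangle ELI: cos(∠ELI) = (3² + (3·√3)² − 6²) / (2·3·3·√3) = 0/31.18 = 0, so ∠ELI = 90°.

Therefore, the measure of angle ∠ELI = 90°.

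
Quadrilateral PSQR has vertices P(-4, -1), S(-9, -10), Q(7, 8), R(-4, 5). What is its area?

Shoelace: sum of cross terms = 120, Area = (1/2)|120| = 60

60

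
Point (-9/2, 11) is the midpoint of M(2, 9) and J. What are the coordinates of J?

Using the midpoint formula: M = ((x1 + x2)/2, (y1 + y2)/2)
We know M = (-9/2, 11) and M = (2, 9)
For x: -9/2 = (2 + x2)/2, so x2 = 2*-9/2 - 2 = -11
For y: 11 = (9 + y2)/2, so y2 = 2*11 - 9 = 13
J = (-11, 13)

(-11, 13)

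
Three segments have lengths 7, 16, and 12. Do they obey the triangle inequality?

Check all three triangle inequalities:
7 + 16 = 23 > 12 ✓
7 + 12 = 19 > 16 ✓
16 + 12 = 28 > 7 ✓
All conditions hold, so these sides form a valid triangle.

Yes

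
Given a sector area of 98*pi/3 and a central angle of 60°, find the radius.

r² = 360 × 98*pi/3 / (π × 60) = 196, so r = 14.

14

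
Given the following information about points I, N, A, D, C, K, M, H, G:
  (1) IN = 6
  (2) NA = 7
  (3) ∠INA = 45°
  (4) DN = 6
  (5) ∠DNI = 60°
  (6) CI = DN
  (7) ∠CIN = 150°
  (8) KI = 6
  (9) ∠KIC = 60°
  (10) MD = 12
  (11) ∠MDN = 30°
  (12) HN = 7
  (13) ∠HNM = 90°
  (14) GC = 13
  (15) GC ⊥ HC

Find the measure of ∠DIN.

Step 1: By the law of cosines on triangle IND: ID² = 6² + 6² − 2·6·6·cos(60°) = 36, so ID = 6.
Step 2: By the inverse law of cosines on triangle DIN: cos(∠DIN) = (6² + 6² − 6²) / (2·6·6) = 36/72 = 0.5, so ∠DIN = 60°.

Therefore, the measure of angle ∠DIN = 60°.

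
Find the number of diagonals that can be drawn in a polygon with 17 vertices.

The number of diagonals in an n-gon is n(n - 3)/2.
For n = 17: 17(17 - 3)/2 = 17 × 14 / 2 = 119.

119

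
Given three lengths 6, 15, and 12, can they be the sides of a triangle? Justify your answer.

Check all three triangle inequalities:
6 + 15 = 21 > 12 ✓
6 + 12 = 18 > 15 ✓
15 + 12 = 27 > 6 ✓
All conditions hold, so these sides form a valid triangle.

Yes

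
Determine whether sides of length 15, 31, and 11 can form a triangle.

No.
The triangle inequality is violated: 15 + 11 = 26 ≤ 31.
These lengths cannot form a triangle.

No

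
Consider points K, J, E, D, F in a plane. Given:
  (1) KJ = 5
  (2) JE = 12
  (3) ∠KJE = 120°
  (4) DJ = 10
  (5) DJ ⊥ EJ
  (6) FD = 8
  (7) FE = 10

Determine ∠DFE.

Step 1: By the law of cosines on triangle DJE: DE² = 10² + 12² − 2·10·12·cos(90°) = 244, so DE = 2·√61.
Step 2: By the inverse law of cosines on triangle DFE: cos(∠DFE) = (8² + 10² − (2·√61)²) / (2·8·10) = -80/160 = -0.5, so ∠DFE = 120°.

Therefore, the measure of angle ∠DFE = 120°.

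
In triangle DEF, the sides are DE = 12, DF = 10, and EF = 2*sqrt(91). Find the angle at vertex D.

By the inverse law of cosines: cos(D) = (DE² + DF² - EF²) / (2 × DE × DF)
cos(D) = (12² + 10² - (2*sqrt(91))²) / (2 × 12 × 10)
cos(D) = (144 + 100 - (364)) / 240
cos(D) = -1/2
D = arccos(-1/2) = 120°

120°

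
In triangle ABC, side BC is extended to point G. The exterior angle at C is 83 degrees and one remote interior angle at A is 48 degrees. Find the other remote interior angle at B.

The exterior angle theorem states that an exterior angle equals the sum of the two non-adjacent interior angles.
So 83 = 48 + angle B, which gives angle B = 83 - 48 = 35 degrees.

35 degrees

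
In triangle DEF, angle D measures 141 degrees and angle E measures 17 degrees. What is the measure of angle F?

Let angle F = x. Then 141 + 17 + x = 180.
x = 180 - 158 = 22 degrees.

22 degrees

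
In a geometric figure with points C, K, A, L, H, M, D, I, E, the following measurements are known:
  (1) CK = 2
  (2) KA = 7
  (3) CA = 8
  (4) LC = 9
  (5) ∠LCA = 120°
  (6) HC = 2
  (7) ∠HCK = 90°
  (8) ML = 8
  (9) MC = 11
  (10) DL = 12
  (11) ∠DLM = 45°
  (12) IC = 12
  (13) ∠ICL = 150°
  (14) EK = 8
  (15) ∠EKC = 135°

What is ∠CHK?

Step 1: By the law of cosines on triangle HCK: HK² = 2² + 2² − 2·2·2·cos(90°) = 8, so HK = 2·√2.
Step 2: By the inverse law of cosines on triangle CHK: cos(∠CHK) = (2² + (2·√2)² − 2²) / (2·2·2·√2) = 8/11.31 = 0.7071, so ∠CHK = 45°.

Therefore, the measure of angle ∠CHK = 45°.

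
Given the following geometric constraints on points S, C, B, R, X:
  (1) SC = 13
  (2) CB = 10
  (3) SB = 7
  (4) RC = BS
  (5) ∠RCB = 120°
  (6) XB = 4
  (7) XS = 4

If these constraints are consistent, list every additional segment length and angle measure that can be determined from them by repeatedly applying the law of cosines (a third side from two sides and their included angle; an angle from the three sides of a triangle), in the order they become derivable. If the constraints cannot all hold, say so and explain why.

The constraints are consistent. Derivable facts, in order:
After 1 step:
- BR ≈ 14.8
- ∠BCS = 32.2°
- ∠BSC = 49.58°
- ∠BSX = 28.96°
- ∠BXS = 122.09°
- ∠CBS = 98.21°
- ∠SBX = 28.96°
After 2 steps:
- ∠BRC = 35.82°
- ∠CBR = 24.18°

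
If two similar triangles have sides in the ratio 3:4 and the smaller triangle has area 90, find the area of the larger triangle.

The ratio of areas of similar triangles = (side ratio)^2.
Side ratio = 3:4, so area ratio = 9:16.
Area of the larger triangle / Area of the smaller triangle = 16/9
Area of the larger triangle = 90 * 16/9 = 160

160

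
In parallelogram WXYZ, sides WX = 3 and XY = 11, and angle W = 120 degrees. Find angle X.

In a parallelogram, consecutive angles are supplementary (sum to 180°).
angle X = 180 - angle W
angle X = 180 - 120
angle X = 60 degrees

60 degrees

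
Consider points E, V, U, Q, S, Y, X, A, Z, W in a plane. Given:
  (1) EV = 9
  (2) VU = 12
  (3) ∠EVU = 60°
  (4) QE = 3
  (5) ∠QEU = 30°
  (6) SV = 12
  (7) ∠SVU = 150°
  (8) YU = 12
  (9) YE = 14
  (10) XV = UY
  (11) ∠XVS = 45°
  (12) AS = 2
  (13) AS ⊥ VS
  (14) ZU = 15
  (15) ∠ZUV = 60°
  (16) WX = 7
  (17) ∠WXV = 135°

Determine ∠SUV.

Step 1: By the law of cosines on triangle UVS: US² = 12² + 12² − 2·12·12·cos(150°) = 537.42, so US ≈ 23.18.
Step 2: By the inverse law of cosines on triangle SUV: cos(∠SUV) = (23.18² + 12² − 12²) / (2·23.18·12) = 537.42/556.37 = 0.9659, so ∠SUV = 15°.

Therefore, the measure of angle ∠SUV = 15°.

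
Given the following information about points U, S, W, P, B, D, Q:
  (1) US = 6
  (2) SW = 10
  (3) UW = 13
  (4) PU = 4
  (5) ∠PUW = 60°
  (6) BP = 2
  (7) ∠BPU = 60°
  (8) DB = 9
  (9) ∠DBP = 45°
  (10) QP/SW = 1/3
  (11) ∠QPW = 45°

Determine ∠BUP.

Step 1: By the law of cosines on triangle UPB: UB² = 4² + 2² − 2·4·2·cos(60°) = 12, so UB = 2·√3.
Step 2: By the inverse law of cosines on triangle BUP: cos(∠BUP) = ((2·√3)² + 4² − 2²) / (2·2·√3·4) = 24/27.71 = 0.866, so ∠BUP = 30°.

Therefore, the measure of angle ∠BUP = 30°.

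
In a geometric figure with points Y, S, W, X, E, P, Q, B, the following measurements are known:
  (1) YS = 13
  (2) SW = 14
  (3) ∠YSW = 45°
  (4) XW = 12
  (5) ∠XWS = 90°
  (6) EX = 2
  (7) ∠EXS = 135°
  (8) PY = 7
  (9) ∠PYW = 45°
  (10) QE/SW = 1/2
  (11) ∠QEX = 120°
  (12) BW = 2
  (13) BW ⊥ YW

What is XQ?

From the given relations: QE = 1/2·SW = 1/2·14 = 7.
Step 1: By the law of cosines on triangle XEQ: XQ² = 2² + 7² − 2·2·7·cos(120°) = 67, so XQ = √67.

Therefore, the length of XQ = √67.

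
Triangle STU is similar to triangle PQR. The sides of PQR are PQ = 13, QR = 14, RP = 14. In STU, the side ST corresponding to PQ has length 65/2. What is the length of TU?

Similar triangles have proportional sides. Setting up the proportion:
ST / PQ = TU / QR
65/2 / 13 = TU / 14
TU = 14 * 65/2 / 13 = 35.

35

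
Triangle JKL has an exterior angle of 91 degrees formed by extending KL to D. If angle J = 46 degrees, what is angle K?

angle K = 91 - 46 = 45 degrees (exterior angle theorem).

45 degrees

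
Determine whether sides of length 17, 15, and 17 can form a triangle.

Check all three triangle inequalities:
17 + 15 = 32 > 17 ✓
17 + 17 = 34 > 15 ✓
15 + 17 = 32 > 17 ✓
All conditions hold, so these sides form a valid triangle.

Yes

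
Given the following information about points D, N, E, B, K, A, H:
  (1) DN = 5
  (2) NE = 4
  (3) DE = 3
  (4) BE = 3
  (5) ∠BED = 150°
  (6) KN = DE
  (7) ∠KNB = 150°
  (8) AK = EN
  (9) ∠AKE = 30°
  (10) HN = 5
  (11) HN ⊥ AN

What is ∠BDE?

Step 1: By the law of cosines on triangle DEB: DB² = 3² + 3² − 2·3·3·cos(150°) = 33.59, so DB ≈ 5.8.
Step 2: By the inverse law of cosines on triangle BDE: cos(∠BDE) = (5.8² + 3² − 3²) / (2·5.8·3) = 33.59/34.77 = 0.9659, so ∠BDE = 15°.

Therefore, the measure of angle ∠BDE = 15°.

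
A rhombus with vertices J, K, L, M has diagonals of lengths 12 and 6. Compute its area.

Area = (12 * 6) / 2 = 72 / 2 = 36

36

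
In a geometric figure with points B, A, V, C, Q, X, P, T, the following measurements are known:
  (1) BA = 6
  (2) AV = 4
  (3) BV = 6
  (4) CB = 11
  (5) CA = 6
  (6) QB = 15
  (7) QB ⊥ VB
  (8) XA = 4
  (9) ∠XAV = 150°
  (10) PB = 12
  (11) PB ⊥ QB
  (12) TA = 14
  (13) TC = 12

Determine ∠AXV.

Step 1: By the law of cosines on triangle XAV: XV² = 4² + 4² − 2·4·4·cos(150°) = 59.71, so XV ≈ 7.73.
Step 2: By the inverse law of cosines on triangle AXV: cos(∠AXV) = (4² + 7.73² − 4²) / (2·4·7.73) = 59.71/61.82 = 0.9659, so ∠AXV = 15°.

Therefore, the measure of angle ∠AXV = 15°.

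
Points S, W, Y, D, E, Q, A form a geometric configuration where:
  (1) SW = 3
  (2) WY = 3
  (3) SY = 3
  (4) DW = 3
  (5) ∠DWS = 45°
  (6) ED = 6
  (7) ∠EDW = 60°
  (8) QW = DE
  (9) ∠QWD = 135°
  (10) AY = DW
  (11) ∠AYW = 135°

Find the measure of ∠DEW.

Step 1: By the law of cosines on triangle EDW: EW² = 6² + 3² − 2·6·3·cos(60°) = 27, so EW = 3·√3.
Step 2: By the inverse law of cosines on triangle DEW: cos(∠DEW) = (6² + (3·√3)² − 3²) / (2·6·3·√3) = 54/62.35 = 0.866, so ∠DEW = 30°.

Therefore, the measure of angle ∠DEW = 30°.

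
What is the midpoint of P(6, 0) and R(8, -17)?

The midpoint is the point halfway along the segment.
Move half the horizontal distance: 6 + (8 - 6)/2 = 6 + 2/2 = 7
Move half the vertical distance: 0 + (-17 - 0)/2 = 0 + -17/2 = -17/2
Midpoint = (7, -17/2)

(7, -17/2)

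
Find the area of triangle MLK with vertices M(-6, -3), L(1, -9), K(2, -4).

The Shoelace formula computes the area from vertex coordinates by summing cross products.
For vertices (-6,-3), (1,-9), (2,-4):
Signed sum = -6*-9 - 1*-3 + 1*-4 - 2*-9 + 2*-3 - -6*-4
= 57 + 14 + -30 = 41
Area = (1/2)|41| = 41/2.

41/2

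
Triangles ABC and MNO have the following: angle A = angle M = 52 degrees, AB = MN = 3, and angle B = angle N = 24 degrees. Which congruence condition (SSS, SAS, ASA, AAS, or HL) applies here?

Consider the given information: angle A = angle M = 52 degrees, AB = MN = 3, and angle B = angle N = 24 degrees
This is not SAS or AAS: SAS requires two sides and the included angle between them. AAS requires two angles and a non-included side.
The correct criterion is ASA. Two pairs of corresponding angles and the included side are equal (Angle-Side-Angle).

ASA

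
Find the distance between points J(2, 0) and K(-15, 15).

d = sqrt((-15 - 2)^2 + (15 - 0)^2)
d = sqrt(-17^2 + 15^2)
d = sqrt(289 + 225)
d = sqrt(514)

sqrt(514)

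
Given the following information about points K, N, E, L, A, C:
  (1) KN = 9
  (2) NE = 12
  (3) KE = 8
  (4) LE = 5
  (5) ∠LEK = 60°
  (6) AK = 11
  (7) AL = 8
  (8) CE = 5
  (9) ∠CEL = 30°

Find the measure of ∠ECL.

Step 1: By the law of cosines on triangle CEL: CL² = 5² + 5² − 2·5·5·cos(30°) = 6.7, so CL ≈ 2.59.
Step 2: By the inverse law of cosines on triangle ECL: cos(∠ECL) = (5² + 2.59² − 5²) / (2·5·2.59) = 6.7/25.88 = 0.2588, so ∠ECL = 75°.

Therefore, the measure of angle ∠ECL = 75°.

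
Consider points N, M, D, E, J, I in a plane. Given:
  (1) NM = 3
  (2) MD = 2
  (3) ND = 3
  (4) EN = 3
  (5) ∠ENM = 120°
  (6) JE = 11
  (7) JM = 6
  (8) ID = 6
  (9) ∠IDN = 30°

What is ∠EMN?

Step 1: By the law of cosines on triangle MNE: ME² = 3² + 3² − 2·3·3·cos(120°) = 27, so ME = 3·√3.
Step 2: By the inverse law of cosines on triangle EMN: cos(∠EMN) = ((3·√3)² + 3² − 3²) / (2·3·√3·3) = 27/31.18 = 0.866, so ∠EMN = 30°.

Therefore, the measure of angle ∠EMN = 30°.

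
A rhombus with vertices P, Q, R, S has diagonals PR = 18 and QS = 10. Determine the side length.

The diagonals of a rhombus bisect each other at right angles.
Half-diagonals: 18/2 = 9 and 10/2 = 5
side = sqrt(9^2 + 5^2)
side = sqrt(81 + 25)
side = sqrt(106)

sqrt(106)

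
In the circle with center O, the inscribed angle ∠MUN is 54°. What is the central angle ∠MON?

By the inscribed angle theorem, the central angle is twice the inscribed angle.
Central angle = 2 × 54° = 108°

108°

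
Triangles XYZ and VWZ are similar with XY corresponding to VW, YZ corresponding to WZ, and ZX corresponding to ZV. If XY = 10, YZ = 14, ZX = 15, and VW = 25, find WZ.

Since the triangles are similar, the ratio of corresponding sides is constant.
Scale factor k = VW / XY = 25 / 10 = 5/2
WZ = k * YZ = 5/2 * 14 = 35

35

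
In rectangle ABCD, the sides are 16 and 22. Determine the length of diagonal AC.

A rectangle's diagonal splits it into two right triangles, with the diagonal as the hypotenuse.
By the Pythagorean theorem, d^2 = 16^2 + 22^2 = 740.
Therefore d = sqrt(740) = 2*sqrt(185).

2*sqrt(185)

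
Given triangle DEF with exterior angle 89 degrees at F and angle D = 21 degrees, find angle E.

By the exterior angle theorem: exterior angle = sum of remote interior angles.
89 = 21 + angle E
angle E = 89 - 21 = 68 degrees

68 degrees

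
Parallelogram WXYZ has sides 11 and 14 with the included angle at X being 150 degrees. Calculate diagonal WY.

Law of cosines: d^2 = 11^2 + 14^2 - 2(11)(14)cos(150°) = 154*sqrt(3) + 317, so d = sqrt(154*sqrt(3) + 317).

sqrt(154*sqrt(3) + 317)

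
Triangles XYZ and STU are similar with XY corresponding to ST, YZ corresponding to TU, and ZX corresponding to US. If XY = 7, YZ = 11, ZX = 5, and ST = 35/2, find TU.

Similar triangles have proportional sides. Setting up the proportion:
ST / XY = TU / YZ
35/2 / 7 = TU / 11
TU = 11 * 35/2 / 7 = 55/2.

55/2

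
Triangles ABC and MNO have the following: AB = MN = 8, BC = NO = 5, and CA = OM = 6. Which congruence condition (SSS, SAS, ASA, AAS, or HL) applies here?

Consider the given information: AB = MN = 8, BC = NO = 5, and CA = OM = 6
This is not SAS or HL: SAS requires two sides and the included angle between them. HL only applies to right triangles with matching hypotenuse and leg.
The correct criterion is SSS. All three pairs of corresponding sides are equal (Side-Side-Side).

SSS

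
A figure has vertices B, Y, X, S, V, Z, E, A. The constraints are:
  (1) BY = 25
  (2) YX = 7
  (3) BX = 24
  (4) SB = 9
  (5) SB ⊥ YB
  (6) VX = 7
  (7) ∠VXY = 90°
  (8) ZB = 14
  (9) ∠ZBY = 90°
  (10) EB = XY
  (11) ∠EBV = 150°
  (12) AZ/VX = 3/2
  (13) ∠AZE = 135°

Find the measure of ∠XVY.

Step 1: By the law of cosines on triangle VXY: VY² = 7² + 7² − 2·7·7·cos(90°) = 98, so VY = 7·√2.
Step 2: By the inverse law of cosines on triangle XVY: cos(∠XVY) = (7² + (7·√2)² − 7²) / (2·7·7·√2) = 98/138.59 = 0.7071, so ∠XVY = 45°.

Therefore, the measure of angle ∠XVY = 45°.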